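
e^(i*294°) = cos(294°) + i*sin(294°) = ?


cos(294°) = 0.4067
sin(294°) = -0.9135

e^(i*294°) = 0.4067 - 0.9135i


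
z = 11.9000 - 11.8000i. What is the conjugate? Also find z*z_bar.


z_bar = 11.9000 + 11.8000i
z*z_bar = 11.9^2 + (-11.8)^2 = 141.61 + 139.24 = 280.85

z_bar = 11.9000 + 11.8000i, z*z_bar = 280.85


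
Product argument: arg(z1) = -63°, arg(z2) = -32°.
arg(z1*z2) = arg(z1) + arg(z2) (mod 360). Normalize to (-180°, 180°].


arg(z1*z2) = -63° - 32° = -95°
Normalized to (-180°, 180°]: -95°

-95°


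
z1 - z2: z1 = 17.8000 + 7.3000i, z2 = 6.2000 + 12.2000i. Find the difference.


Real: 17.8 - 6.2 = 11.6
Imag: 7.3 - 12.2 = -4.9

11.6000 - 4.9000i


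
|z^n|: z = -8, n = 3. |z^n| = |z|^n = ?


|z| = sqrt(64+0) = sqrt(64) = 8
|z^3| = |z|^3 = 8^3 = 512

|z^3| = 512


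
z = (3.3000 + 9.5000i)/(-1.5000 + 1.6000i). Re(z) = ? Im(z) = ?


Multiply by conjugate: (3.3000 + 9.5000i)(-1.5000 - 1.6000i) / ((-1.5)^2 + 1.6^2)
Numerator real = 3.3*(-1.5) + 9.5*1.6 = 10.25
Numerator imag = 9.5*(-1.5) - 3.3*1.6 = -19.53
Denominator = 4.81
Re(z) = 10.25/4.81 = 2.1310
Im(z) = -19.53/4.81 = -4.0603

Re(z) = 2.1310, Im(z) = -4.0603


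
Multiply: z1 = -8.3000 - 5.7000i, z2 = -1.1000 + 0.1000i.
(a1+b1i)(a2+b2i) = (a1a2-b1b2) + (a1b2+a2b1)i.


Real = -8.3*(-1.1) - (-5.7)*0.1 = 9.13 - (-0.57) = 9.7
Imag = -8.3*0.1 - (1.1)*(-5.7) = -0.83 + 6.27 = 5.44

9.7000 + 5.4400i


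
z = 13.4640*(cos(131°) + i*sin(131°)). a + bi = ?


a = 13.4640*cos(131°) = 13.4640*(-0.65606) = -8.8332
b = 13.4640*sin(131°) = 13.4640*0.75471 = 10.1614

-8.8332 + 10.1614i


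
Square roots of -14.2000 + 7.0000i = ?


|z| = sqrt(201.64+49) = 15.8316
sqrt((|z|+a)/2) = sqrt((15.8316+(-14.2))/2) = sqrt(0.8158) = 0.9032
sqrt((|z|-a)/2) = sqrt((15.8316-(-14.2))/2) = sqrt(15.0158) = 3.8750

±(0.9032 + 3.8750i) i.e. 0.9032 + 3.8750i and -0.9032 - 3.8750i


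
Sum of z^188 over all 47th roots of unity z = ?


The roots are w_k = w^k with w = e^(2*pi*i/47), and (w^k)^188 = (w^188)^k.
So S = 1 + u + u^2 + ... + u^(46) with u = w^188.
188 = 4*47 + 0, so 188 is a multiple of 47 and u = (w^47)^4 = 1.
Every one of the 47 terms equals 1: S = 47

S = 47


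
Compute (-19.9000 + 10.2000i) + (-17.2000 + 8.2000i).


Real: -19.9 - 17.2 = -37.1
Imag: 10.2 + 8.2 = 18.4

-37.1000 + 18.4000i


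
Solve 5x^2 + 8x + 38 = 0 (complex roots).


disc = 8^2 - 4*5*38 = 64 - 760 = -696
sqrt(|disc|) = sqrt(696) = 26.3818
Real part = -8/(2*5) = -0.8000
Imag part = 26.3818/(2*5) = 2.6382

-0.8000 ± 2.6382i


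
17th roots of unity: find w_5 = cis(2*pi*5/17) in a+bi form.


Angle = 360*5/17 = 105.8824°
a = cos(105.8824°) = -0.2737
b = sin(105.8824°) = 0.9618

-0.2737 + 0.9618i


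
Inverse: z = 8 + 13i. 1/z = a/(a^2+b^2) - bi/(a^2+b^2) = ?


|z|^2 = 64+169 = 233
1/z = (8 - 13i)/233

1/z = 0.0343 - 0.0558i


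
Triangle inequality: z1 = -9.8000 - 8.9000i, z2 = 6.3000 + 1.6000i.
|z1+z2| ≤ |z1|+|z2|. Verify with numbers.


|z1| = sqrt((-9.8)^2 + (-8.9)^2) = sqrt(175.25) = 13.2382
|z2| = sqrt(6.3^2 + 1.6^2) = sqrt(42.25) = 6.5000
z1+z2 = -3.5000 - 7.3000i
|z1+z2| = sqrt(65.54) = 8.0957
|z1|+|z2| = 13.2382 + 6.5000 = 19.7382

|z1+z2| = 8.0957 ≤ |z1|+|z2| = 19.7382 (verified)


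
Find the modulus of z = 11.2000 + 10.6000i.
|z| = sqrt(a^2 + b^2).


|z| = sqrt(11.2^2 + 10.6^2) = sqrt(125.44 + 112.36) = sqrt(237.8) = 15.4208

|z| = 15.4208


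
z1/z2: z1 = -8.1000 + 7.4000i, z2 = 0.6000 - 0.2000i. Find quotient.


Conjugate of z2 = 0.6000 + 0.2000i
Numerator: (-8.1000 + 7.4000i)(0.6000 + 0.2000i) = -6.3400 + 2.8200i
Denominator: 0.6^2 + (-0.2)^2 = 0.4
Result = (-6.3400 + 2.8200i)/0.4

-15.8500 + 7.0500i


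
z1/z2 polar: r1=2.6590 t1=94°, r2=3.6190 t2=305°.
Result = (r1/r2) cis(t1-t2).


r = 2.6590 / 3.6190 = 0.7347
theta = 94° - 305° = -211° = 149° (mod 360)

0.7347 cis(149°)


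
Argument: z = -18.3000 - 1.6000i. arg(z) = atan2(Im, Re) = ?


Re = -18.3, Im = -1.6
arg = atan2(-1.6, -18.3) = -175.0032 degrees

arg(z) = -175.0032 degrees


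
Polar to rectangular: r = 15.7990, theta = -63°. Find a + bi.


a = 15.7990*cos(-63°) = 15.7990*0.45399 = 7.1726
b = 15.7990*sin(-63°) = 15.7990*(-0.891007) = -14.0770

7.1726 - 14.0770i


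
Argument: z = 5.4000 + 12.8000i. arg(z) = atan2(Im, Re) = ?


Re = 5.4, Im = 12.8
arg = atan2(12.8, 5.4) = 67.1263 degrees

arg(z) = 67.1263 degrees


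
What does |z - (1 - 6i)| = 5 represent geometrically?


|z - z0| = r is a circle with center z0 and radius r.
Center = (1, -6), radius = 5

Circle with center (1, -6) and radius 5


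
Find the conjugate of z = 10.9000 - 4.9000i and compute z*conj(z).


z_bar = 10.9000 + 4.9000i
z*z_bar = 10.9^2 + (-4.9)^2 = 118.81 + 24.01 = 142.82

z_bar = 10.9000 + 4.9000i, z*z_bar = 142.82


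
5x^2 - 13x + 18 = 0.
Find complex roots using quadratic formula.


disc = (-13)^2 - 4*5*18 = 169 - 360 = -191
sqrt(|disc|) = sqrt(191) = 13.8203
Real part = 13/(2*5) = 1.3000
Imag part = 13.8203/(2*5) = 1.3820

1.3000 ± 1.3820i


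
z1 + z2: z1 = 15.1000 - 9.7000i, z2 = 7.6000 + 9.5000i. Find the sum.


Real: 15.1 + 7.6 = 22.7
Imag: -9.7 + 9.5 = -0.2

22.7000 - 0.2000i


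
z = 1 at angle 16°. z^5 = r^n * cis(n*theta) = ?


r^5 = 1^5 = 1
n*theta = 5*16° = 80° = 80° (mod 360)
a = 1*cos(80°) = 0.1736
b = 1*sin(80°) = 0.9848

1 cis(80°) = 0.1736 + 0.9848i


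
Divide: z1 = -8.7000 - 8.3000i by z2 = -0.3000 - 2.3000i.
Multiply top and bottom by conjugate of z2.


Conjugate of z2 = -0.3000 + 2.3000i
Numerator: (-8.7000 - 8.3000i)(-0.3000 + 2.3000i) = 21.7000 - 17.5200i
Denominator: (-0.3)^2 + (-2.3)^2 = 5.38
Result = (21.7000 - 17.5200i)/5.38

4.0335 - 3.2565i


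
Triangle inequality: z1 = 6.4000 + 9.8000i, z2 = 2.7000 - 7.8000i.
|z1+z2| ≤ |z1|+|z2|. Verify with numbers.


|z1| = sqrt(6.4^2 + 9.8^2) = sqrt(137) = 11.7047
|z2| = sqrt(2.7^2 + (-7.8)^2) = sqrt(68.13) = 8.2541
z1+z2 = 9.1000 + 2.0000i
|z1+z2| = sqrt(86.81) = 9.3172
|z1|+|z2| = 11.7047 + 8.2541 = 19.9588

|z1+z2| = 9.3172 ≤ |z1|+|z2| = 19.9588 (verified)


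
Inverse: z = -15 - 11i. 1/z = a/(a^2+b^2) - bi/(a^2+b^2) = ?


|z|^2 = 225+121 = 346
1/z = (-15 + 11i)/346

1/z = -0.0434 + 0.0318i


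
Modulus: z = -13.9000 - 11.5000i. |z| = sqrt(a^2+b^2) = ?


|z| = sqrt((-13.9)^2 + (-11.5)^2) = sqrt(193.21 + 132.25) = sqrt(325.46) = 18.0405

|z| = 18.0405


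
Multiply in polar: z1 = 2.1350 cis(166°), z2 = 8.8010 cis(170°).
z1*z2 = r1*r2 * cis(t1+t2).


r = 2.1350 * 8.8010 = 18.7901
theta = 166° + 170° = 336° = 336° (mod 360)

18.7901 cis(336°)


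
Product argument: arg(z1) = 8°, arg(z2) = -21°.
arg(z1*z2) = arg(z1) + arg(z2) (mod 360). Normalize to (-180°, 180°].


arg(z1*z2) = 8° - 21° = -13°
Normalized to (-180°, 180°]: -13°

-13°


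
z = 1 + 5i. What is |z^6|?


|z| = sqrt(1+25) = sqrt(26) = 5.0990
|z^6| = |z|^6 = (sqrt(26))^6 = 26^3 = 17576

|z^6| = 17576


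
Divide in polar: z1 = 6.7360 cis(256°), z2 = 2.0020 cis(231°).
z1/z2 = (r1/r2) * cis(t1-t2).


r = 6.7360 / 2.0020 = 3.3646
theta = 256° - 231° = 25° = 25° (mod 360)

3.3646 cis(25°)


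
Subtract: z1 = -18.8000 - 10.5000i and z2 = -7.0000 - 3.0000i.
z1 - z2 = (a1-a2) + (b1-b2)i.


Real: -18.8 + 7 = -11.8
Imag: -10.5 + 3 = -7.5

-11.8000 - 7.5000i


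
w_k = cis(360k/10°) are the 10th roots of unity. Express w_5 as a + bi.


Angle = 360*5/10 = 180°
a = cos(180°) = -1.0000
b = sin(180°) = 0

-1.0000 + 0i


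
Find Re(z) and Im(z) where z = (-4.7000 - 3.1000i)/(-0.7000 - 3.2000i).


Multiply by conjugate: (-4.7000 - 3.1000i)(-0.7000 + 3.2000i) / ((-0.7)^2 + (-3.2)^2)
Numerator real = -4.7*(-0.7) - (3.1)*(-3.2) = 13.21
Numerator imag = -3.1*(-0.7) - (-4.7)*(-3.2) = -12.87
Denominator = 10.73
Re(z) = 13.21/10.73 = 1.2311
Im(z) = -12.87/10.73 = -1.1994

Re(z) = 1.2311, Im(z) = -1.1994


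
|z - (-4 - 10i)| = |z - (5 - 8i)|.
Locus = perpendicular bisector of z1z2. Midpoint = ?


Equal distances means the locus is the perpendicular bisector of z1 and z2.
Midpoint = ((-4+5)/2, (-10+(-8))/2) = (0.5000, -9.0000)

Perpendicular bisector through (0.5000, -9.0000)


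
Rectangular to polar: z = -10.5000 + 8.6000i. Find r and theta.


r = sqrt(110.25+73.96) = sqrt(184.21) = 13.5724
theta = atan2(8.6, -10.5) = 140.6809 degrees

r = 13.5724, theta = 140.6809 degrees


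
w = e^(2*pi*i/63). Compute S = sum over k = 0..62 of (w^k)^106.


The roots are w_k = w^k with w = e^(2*pi*i/63), and (w^k)^106 = (w^106)^k.
So S = 1 + u + u^2 + ... + u^(62) with u = w^106.
106 = 1*63 + 43, so 106 is not a multiple of 63: u = (w^63)^1 * w^43 = w^43 ≠ 1 (w is a primitive 63th root), while u^63 = (w^63)^106 = 1.
Geometric series: S = (1 - u^63)/(1 - u) = (1 - 1)/(1 - u) = 0

S = 0


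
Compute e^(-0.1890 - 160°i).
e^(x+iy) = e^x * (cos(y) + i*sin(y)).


e^-0.1890 = 0.8278
cos(-160°) = -0.9397
sin(-160°) = -0.342
Real = 0.8278*(-0.9397) = -0.7779
Imag = 0.8278*(-0.342) = -0.2831

-0.7779 - 0.2831i


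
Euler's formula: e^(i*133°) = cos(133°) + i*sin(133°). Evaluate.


cos(133°) = -0.6820
sin(133°) = 0.7314

e^(i*133°) = -0.6820 + 0.7314i


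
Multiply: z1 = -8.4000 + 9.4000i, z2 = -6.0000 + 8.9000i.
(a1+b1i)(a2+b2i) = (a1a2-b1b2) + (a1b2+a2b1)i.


Real = -8.4*(-6) - 9.4*8.9 = 50.4 - 83.66 = -33.26
Imag = -8.4*8.9 - (6)*9.4 = -74.76 - (56.4) = -131.16

-33.2600 - 131.1600i


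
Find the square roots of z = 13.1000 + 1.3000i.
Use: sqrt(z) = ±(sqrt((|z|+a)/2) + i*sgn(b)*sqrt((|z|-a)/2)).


|z| = sqrt(171.61+1.69) = 13.1643
sqrt((|z|+a)/2) = sqrt((13.1643+13.1)/2) = sqrt(13.1322) = 3.6238
sqrt((|z|-a)/2) = sqrt((13.1643-13.1)/2) = sqrt(0.0322) = 0.1794

±(3.6238 + 0.1794i) i.e. 3.6238 + 0.1794i and -3.6238 - 0.1794i


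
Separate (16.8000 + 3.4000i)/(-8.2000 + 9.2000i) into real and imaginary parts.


Multiply by conjugate: (16.8000 + 3.4000i)(-8.2000 - 9.2000i) / ((-8.2)^2 + 9.2^2)
Numerator real = 16.8*(-8.2) + 3.4*9.2 = -106.48
Numerator imag = 3.4*(-8.2) - 16.8*9.2 = -182.44
Denominator = 151.88
Re(z) = -106.48/151.88 = -0.7011
Im(z) = -182.44/151.88 = -1.2012

Re(z) = -0.7011, Im(z) = -1.2012


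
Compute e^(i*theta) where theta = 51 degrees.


cos(51°) = 0.6293
sin(51°) = 0.7771

e^(i*51°) = 0.6293 + 0.7771i


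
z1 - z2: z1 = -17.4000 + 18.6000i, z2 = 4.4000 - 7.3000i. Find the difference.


Real: -17.4 - 4.4 = -21.8
Imag: 18.6 + 7.3 = 25.9

-21.8000 + 25.9000i


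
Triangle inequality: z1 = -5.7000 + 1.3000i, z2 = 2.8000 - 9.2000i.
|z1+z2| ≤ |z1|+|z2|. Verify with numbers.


|z1| = sqrt((-5.7)^2 + 1.3^2) = sqrt(34.18) = 5.8464
|z2| = sqrt(2.8^2 + (-9.2)^2) = sqrt(92.48) = 9.6167
z1+z2 = -2.9000 - 7.9000i
|z1+z2| = sqrt(70.82) = 8.4155
|z1|+|z2| = 5.8464 + 9.6167 = 15.4631

|z1+z2| = 8.4155 ≤ |z1|+|z2| = 15.4631 (verified)


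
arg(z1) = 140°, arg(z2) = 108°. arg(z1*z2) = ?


arg(z1*z2) = 140° + 108° = 248°
Normalized to (-180°, 180°]: -112°

-112°


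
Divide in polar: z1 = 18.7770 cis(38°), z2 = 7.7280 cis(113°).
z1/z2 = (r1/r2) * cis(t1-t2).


r = 18.7770 / 7.7280 = 2.4297
theta = 38° - 113° = -75° = 285° (mod 360)

2.4297 cis(285°)


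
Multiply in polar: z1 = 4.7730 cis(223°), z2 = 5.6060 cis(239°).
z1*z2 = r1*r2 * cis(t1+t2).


r = 4.7730 * 5.6060 = 26.7574
theta = 223° + 239° = 462° = 102° (mod 360)

26.7574 cis(102°)


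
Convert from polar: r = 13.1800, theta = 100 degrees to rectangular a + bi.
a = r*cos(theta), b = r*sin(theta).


a = 13.1800*cos(100°) = 13.1800*(-0.17365) = -2.2887
b = 13.1800*sin(100°) = 13.1800*0.98481 = 12.9798

-2.2887 + 12.9798i


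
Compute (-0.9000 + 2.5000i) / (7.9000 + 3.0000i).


Conjugate of z2 = 7.9000 - 3.0000i
Numerator: (-0.9000 + 2.5000i)(7.9000 - 3.0000i) = 0.3900 + 22.4500i
Denominator: 7.9^2 + 3^2 = 71.41
Result = (0.3900 + 22.4500i)/71.41

0.0055 + 0.3144i


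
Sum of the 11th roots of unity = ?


The sum of all 11th roots of unity is 0.
Geometric series: (1 - w^11)/(1 - w) = (1-1)/(1-w) = 0 since w^11 = 1, w ≠ 1.
Alternatively: coefficient of z^10 in z^11 - 1 is 0.

0


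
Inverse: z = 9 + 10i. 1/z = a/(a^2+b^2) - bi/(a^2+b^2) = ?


|z|^2 = 81+100 = 181
1/z = (9 - 10i)/181

1/z = 0.0497 - 0.0552i


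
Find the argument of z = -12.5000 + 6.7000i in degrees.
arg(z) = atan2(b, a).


Re = -12.5, Im = 6.7
arg = atan2(6.7, -12.5) = 151.8087 degrees

arg(z) = 151.8087 degrees


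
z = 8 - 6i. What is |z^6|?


|z| = sqrt(64+36) = sqrt(100) = 10
|z^6| = |z|^6 = 10^6 = 1000000

|z^6| = 1000000


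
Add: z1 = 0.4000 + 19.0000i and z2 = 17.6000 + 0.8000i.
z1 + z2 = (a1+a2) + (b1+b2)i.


Real: 0.4 + 17.6 = 18
Imag: 19 + 0.8 = 19.8

18.0000 + 19.8000i


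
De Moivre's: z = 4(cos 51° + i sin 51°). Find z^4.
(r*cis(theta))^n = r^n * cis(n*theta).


r^4 = 4^4 = 256
n*theta = 4*51° = 204° = 204° (mod 360)
a = 256*cos(204°) = -233.8676
b = 256*sin(204°) = -104.1246

256 cis(204°) = -233.8676 - 104.1246i


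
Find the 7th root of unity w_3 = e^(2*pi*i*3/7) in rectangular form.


Angle = 360*3/7 = 154.2857°
a = cos(154.2857°) = -0.9010
b = sin(154.2857°) = 0.4339

-0.9010 + 0.4339i


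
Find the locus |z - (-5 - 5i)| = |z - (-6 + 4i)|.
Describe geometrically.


Equal distances means the locus is the perpendicular bisector of z1 and z2.
Midpoint = ((-5+(-6))/2, (-5+4)/2) = (-5.5000, -0.5000)

Perpendicular bisector through (-5.5000, -0.5000)


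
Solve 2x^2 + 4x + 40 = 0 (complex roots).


disc = 4^2 - 4*2*40 = 16 - 320 = -304
sqrt(|disc|) = sqrt(304) = 17.4356
Real part = -4/(2*2) = -1.0000
Imag part = 17.4356/(2*2) = 4.3589

-1.0000 ± 4.3589i


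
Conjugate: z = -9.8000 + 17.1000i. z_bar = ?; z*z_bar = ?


z_bar = -9.8000 - 17.1000i
z*z_bar = (-9.8)^2 + 17.1^2 = 96.04 + 292.41 = 388.45

z_bar = -9.8000 - 17.1000i, z*z_bar = 388.45


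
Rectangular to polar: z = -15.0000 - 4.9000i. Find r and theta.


r = sqrt(225+24.01) = sqrt(249.01) = 15.7801
theta = atan2(-4.9, -15) = -161.9095 degrees

r = 15.7801, theta = -161.9095 degrees


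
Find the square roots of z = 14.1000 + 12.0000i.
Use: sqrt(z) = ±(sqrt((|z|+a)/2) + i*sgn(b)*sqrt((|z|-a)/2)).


|z| = sqrt(198.81+144) = 18.5151
sqrt((|z|+a)/2) = sqrt((18.5151+14.1)/2) = sqrt(16.3076) = 4.0383
sqrt((|z|-a)/2) = sqrt((18.5151-14.1)/2) = sqrt(2.2076) = 1.4858

±(4.0383 + 1.4858i) i.e. 4.0383 + 1.4858i and -4.0383 - 1.4858i


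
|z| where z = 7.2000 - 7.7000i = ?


|z| = sqrt(7.2^2 + (-7.7)^2) = sqrt(51.84 + 59.29) = sqrt(111.13) = 10.5418

|z| = 10.5418


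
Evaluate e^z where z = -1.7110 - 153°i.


e^-1.7110 = 0.1807
cos(-153°) = -0.891
sin(-153°) = -0.454
Real = 0.1807*(-0.891) = -0.1610
Imag = 0.1807*(-0.454) = -0.0820

-0.1610 - 0.0820i


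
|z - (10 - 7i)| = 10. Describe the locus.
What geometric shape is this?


|z - z0| = r is a circle with center z0 and radius r.
Center = (10, -7), radius = 10

Circle with center (10, -7) and radius 10


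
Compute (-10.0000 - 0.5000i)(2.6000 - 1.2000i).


Real = -10*2.6 - (-0.5)*(-1.2) = -26 - 0.6 = -26.6
Imag = -10*(-1.2) + 2.6*(-0.5) = 12 - (1.3) = 10.7

-26.6000 + 10.7000i


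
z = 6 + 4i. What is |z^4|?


|z| = sqrt(36+16) = sqrt(52) = 7.2111
|z^4| = |z|^4 = (sqrt(52))^4 = 52^2 = 2704

|z^4| = 2704


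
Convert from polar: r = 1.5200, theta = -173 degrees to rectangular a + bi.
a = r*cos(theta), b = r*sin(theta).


a = 1.5200*cos(-173°) = 1.5200*(-0.99255) = -1.5087
b = 1.5200*sin(-173°) = 1.5200*(-0.12187) = -0.1852

-1.5087 - 0.1852i


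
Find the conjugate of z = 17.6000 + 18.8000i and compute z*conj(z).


z_bar = 17.6000 - 18.8000i
z*z_bar = 17.6^2 + 18.8^2 = 309.76 + 353.44 = 663.2

z_bar = 17.6000 - 18.8000i, z*z_bar = 663.2


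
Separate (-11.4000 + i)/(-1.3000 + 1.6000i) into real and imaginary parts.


Multiply by conjugate: (-11.4000 + i)(-1.3000 - 1.6000i) / ((-1.3)^2 + 1.6^2)
Numerator real = -11.4*(-1.3) + 1*1.6 = 16.42
Numerator imag = 1*(-1.3) - (-11.4)*1.6 = 16.94
Denominator = 4.25
Re(z) = 16.42/4.25 = 3.8635
Im(z) = 16.94/4.25 = 3.9859

Re(z) = 3.8635, Im(z) = 3.9859


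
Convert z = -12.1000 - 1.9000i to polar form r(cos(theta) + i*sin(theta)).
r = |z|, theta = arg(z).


r = sqrt(146.41+3.61) = sqrt(150.02) = 12.2483
theta = atan2(-1.9, -12.1) = -171.0760 degrees

r = 12.2483, theta = -171.0760 degrees


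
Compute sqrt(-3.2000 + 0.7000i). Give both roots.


|z| = sqrt(10.24+0.49) = 3.2757
sqrt((|z|+a)/2) = sqrt((3.2757+(-3.2))/2) = sqrt(0.0378) = 0.1945
sqrt((|z|-a)/2) = sqrt((3.2757-(-3.2))/2) = sqrt(3.2378) = 1.7994

±(0.1945 + 1.7994i) i.e. 0.1945 + 1.7994i and -0.1945 - 1.7994i


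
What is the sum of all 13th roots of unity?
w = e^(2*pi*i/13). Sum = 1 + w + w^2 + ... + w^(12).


The sum of all 13th roots of unity is 0.
Geometric series: (1 - w^13)/(1 - w) = (1-1)/(1-w) = 0 since w^13 = 1, w ≠ 1.
Alternatively: coefficient of z^12 in z^13 - 1 is 0.

0


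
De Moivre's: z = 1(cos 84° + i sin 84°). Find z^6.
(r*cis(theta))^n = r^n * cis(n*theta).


r^6 = 1^6 = 1
n*theta = 6*84° = 504° = 144° (mod 360)
a = 1*cos(144°) = -0.8090
b = 1*sin(144°) = 0.5878

1 cis(144°) = -0.8090 + 0.5878i


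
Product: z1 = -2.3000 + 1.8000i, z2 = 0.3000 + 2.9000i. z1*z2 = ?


Real = -2.3*0.3 - 1.8*2.9 = -0.69 - 5.22 = -5.91
Imag = -2.3*2.9 + 0.3*1.8 = -6.67 + 0.54 = -6.13

-5.9100 - 6.1300i


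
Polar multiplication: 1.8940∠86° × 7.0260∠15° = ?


r = 1.8940 * 7.0260 = 13.3072
theta = 86° + 15° = 101° = 101° (mod 360)

13.3072 cis(101°)


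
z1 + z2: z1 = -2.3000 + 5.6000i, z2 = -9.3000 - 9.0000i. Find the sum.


Real: -2.3 - 9.3 = -11.6
Imag: 5.6 - 9 = -3.4

-11.6000 - 3.4000i


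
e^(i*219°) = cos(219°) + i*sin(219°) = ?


cos(219°) = -0.7771
sin(219°) = -0.6293

e^(i*219°) = -0.7771 - 0.6293i


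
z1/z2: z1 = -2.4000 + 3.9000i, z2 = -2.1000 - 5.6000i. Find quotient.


Conjugate of z2 = -2.1000 + 5.6000i
Numerator: (-2.4000 + 3.9000i)(-2.1000 + 5.6000i) = -16.8000 - 21.6300i
Denominator: (-2.1)^2 + (-5.6)^2 = 35.77
Result = (-16.8000 - 21.6300i)/35.77

-0.4697 - 0.6047i


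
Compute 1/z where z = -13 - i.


|z|^2 = 169+1 = 170
1/z = (-13 + 1i)/170

1/z = -0.0765 + 0.0059i


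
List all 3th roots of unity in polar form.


The 3th roots of unity are cis(360k/3°) for k=0..2
Angle step = 360/3 = 120°
Primitive root: cis(120°)
Primitive root = -0.5000 + 0.8660i

3 roots at angles: 0°, 120°, 240°


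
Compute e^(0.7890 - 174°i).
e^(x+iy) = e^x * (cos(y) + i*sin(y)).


e^0.7890 = 2.2012
cos(-174°) = -0.9945
sin(-174°) = -0.10453
Real = 2.2012*(-0.9945) = -2.1891
Imag = 2.2012*(-0.10453) = -0.2301

-2.1891 - 0.2301i


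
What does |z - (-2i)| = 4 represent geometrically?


|z - z0| = r is a circle with center z0 and radius r.
Center = (0, -2), radius = 4

Circle with center (0, -2) and radius 4


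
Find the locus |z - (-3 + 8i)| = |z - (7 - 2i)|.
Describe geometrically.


Equal distances means the locus is the perpendicular bisector of z1 and z2.
Midpoint = ((-3+7)/2, (8+(-2))/2) = (2.0000, 3.0000)

Perpendicular bisector through (2.0000, 3.0000)


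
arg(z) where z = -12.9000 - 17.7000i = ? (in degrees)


Re = -12.9, Im = -17.7
arg = atan2(-17.7, -12.9) = -126.0851 degrees

arg(z) = -126.0851 degrees


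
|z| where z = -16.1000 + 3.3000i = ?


|z| = sqrt((-16.1)^2 + 3.3^2) = sqrt(259.21 + 10.89) = sqrt(270.1) = 16.4347

|z| = 16.4347


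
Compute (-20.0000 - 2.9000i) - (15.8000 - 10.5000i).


Real: -20 - 15.8 = -35.8
Imag: -2.9 + 10.5 = 7.6

-35.8000 + 7.6000i


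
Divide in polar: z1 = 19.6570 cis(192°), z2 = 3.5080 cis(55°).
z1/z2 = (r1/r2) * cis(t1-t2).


r = 19.6570 / 3.5080 = 5.6035
theta = 192° - 55° = 137° = 137° (mod 360)

5.6035 cis(137°)


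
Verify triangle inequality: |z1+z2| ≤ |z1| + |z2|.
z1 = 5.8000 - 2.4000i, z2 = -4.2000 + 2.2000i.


|z1| = sqrt(5.8^2 + (-2.4)^2) = sqrt(39.4) = 6.2769
|z2| = sqrt((-4.2)^2 + 2.2^2) = sqrt(22.48) = 4.7413
z1+z2 = 1.6000 - 0.2000i
|z1+z2| = sqrt(2.6) = 1.6125
|z1|+|z2| = 6.2769 + 4.7413 = 11.0182

|z1+z2| = 1.6125 ≤ |z1|+|z2| = 11.0182 (verified)


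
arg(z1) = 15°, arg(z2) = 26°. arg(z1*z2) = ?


arg(z1*z2) = 15° + 26° = 41°
Normalized to (-180°, 180°]: 41°

41°


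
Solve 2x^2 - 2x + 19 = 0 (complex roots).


disc = (-2)^2 - 4*2*19 = 4 - 152 = -148
sqrt(|disc|) = sqrt(148) = 12.1655
Real part = 2/(2*2) = 0.5000
Imag part = 12.1655/(2*2) = 3.0414

0.5000 ± 3.0414i


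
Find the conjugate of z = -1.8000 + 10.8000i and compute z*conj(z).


z_bar = -1.8000 - 10.8000i
z*z_bar = (-1.8)^2 + 10.8^2 = 3.24 + 116.64 = 119.88

z_bar = -1.8000 - 10.8000i, z*z_bar = 119.88


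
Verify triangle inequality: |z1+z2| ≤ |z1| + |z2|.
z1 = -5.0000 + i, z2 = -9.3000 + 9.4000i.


|z1| = sqrt((-5)^2 + 1^2) = sqrt(26) = 5.0990
|z2| = sqrt((-9.3)^2 + 9.4^2) = sqrt(174.85) = 13.2231
z1+z2 = -14.3000 + 10.4000i
|z1+z2| = sqrt(312.65) = 17.6819
|z1|+|z2| = 5.0990 + 13.2231 = 18.3221

|z1+z2| = 17.6819 ≤ |z1|+|z2| = 18.3221 (verified)


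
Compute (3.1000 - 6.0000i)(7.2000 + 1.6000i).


Real = 3.1*7.2 - (-6)*1.6 = 22.32 - (-9.6) = 31.92
Imag = 3.1*1.6 + 7.2*(-6) = 4.96 - (43.2) = -38.24

31.9200 - 38.2400i


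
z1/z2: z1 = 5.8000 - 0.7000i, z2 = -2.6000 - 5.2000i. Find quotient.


Conjugate of z2 = -2.6000 + 5.2000i
Numerator: (5.8000 - 0.7000i)(-2.6000 + 5.2000i) = -11.4400 + 31.9800i
Denominator: (-2.6)^2 + (-5.2)^2 = 33.8
Result = (-11.4400 + 31.9800i)/33.8

-0.3385 + 0.9462i


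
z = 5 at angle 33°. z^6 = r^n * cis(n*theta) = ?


r^6 = 5^6 = 15625
n*theta = 6*33° = 198° = 198° (mod 360)
a = 15625*cos(198°) = -14860.2581
b = 15625*sin(198°) = -4828.3905

15625 cis(198°) = -14860.2581 - 4828.3905i


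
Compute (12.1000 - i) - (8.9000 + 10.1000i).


Real: 12.1 - 8.9 = 3.2
Imag: -1 - 10.1 = -11.1

3.2000 - 11.1000i


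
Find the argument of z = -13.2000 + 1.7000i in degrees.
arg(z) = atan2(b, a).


Re = -13.2, Im = 1.7
arg = atan2(1.7, -13.2) = 172.6614 degrees

arg(z) = 172.6614 degrees


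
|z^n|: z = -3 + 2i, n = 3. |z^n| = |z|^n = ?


|z| = sqrt(9+4) = sqrt(13) = 3.6056
|z^3| = |z|^3 = (sqrt(13))^3 = 13*sqrt(13)

|z^3| = 13*sqrt(13) ≈ 46.8722


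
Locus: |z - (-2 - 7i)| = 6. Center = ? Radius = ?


|z - z0| = r is a circle with center z0 and radius r.
Center = (-2, -7), radius = 6

Circle with center (-2, -7) and radius 6


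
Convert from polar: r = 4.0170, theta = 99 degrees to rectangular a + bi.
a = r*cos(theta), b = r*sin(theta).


a = 4.0170*cos(99°) = 4.0170*(-0.15643) = -0.6284
b = 4.0170*sin(99°) = 4.0170*0.987688 = 3.9675

-0.6284 + 3.9675i


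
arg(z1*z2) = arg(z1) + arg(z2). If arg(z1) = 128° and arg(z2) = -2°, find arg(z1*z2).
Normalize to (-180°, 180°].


arg(z1*z2) = 128° - 2° = 126°
Normalized to (-180°, 180°]: 126°

126°


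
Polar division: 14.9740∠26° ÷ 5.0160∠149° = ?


r = 14.9740 / 5.0160 = 2.9852
theta = 26° - 149° = -123° = 237° (mod 360)

2.9852 cis(237°)


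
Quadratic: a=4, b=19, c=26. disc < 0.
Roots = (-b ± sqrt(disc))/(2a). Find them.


disc = 19^2 - 4*4*26 = 361 - 416 = -55
sqrt(|disc|) = sqrt(55) = 7.4162
Real part = -19/(2*4) = -2.3750
Imag part = 7.4162/(2*4) = 0.9270

-2.3750 ± 0.9270i


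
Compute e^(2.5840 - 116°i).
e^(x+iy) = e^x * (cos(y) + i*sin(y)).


e^2.5840 = 13.2500
cos(-116°) = -0.43837
sin(-116°) = -0.8988
Real = 13.2500*(-0.43837) = -5.8084
Imag = 13.2500*(-0.8988) = -11.9091

-5.8084 - 11.9091i


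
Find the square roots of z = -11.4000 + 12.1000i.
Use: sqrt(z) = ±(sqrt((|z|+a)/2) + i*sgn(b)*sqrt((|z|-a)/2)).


|z| = sqrt(129.96+146.41) = 16.6244
sqrt((|z|+a)/2) = sqrt((16.6244+(-11.4))/2) = sqrt(2.6122) = 1.6162
sqrt((|z|-a)/2) = sqrt((16.6244-(-11.4))/2) = sqrt(14.0122) = 3.7433

±(1.6162 + 3.7433i) i.e. 1.6162 + 3.7433i and -1.6162 - 3.7433i


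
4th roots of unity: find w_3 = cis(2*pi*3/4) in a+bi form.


Angle = 360*3/4 = 270°
a = cos(270°) = 0
b = sin(270°) = -1.0000

0 - 1.0000i


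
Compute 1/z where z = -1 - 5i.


|z|^2 = 1+25 = 26
1/z = (-1 + 5i)/26

1/z = -0.0385 + 0.1923i


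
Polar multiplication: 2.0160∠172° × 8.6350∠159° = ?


r = 2.0160 * 8.6350 = 17.4082
theta = 172° + 159° = 331° = 331° (mod 360)

17.4082 cis(331°)


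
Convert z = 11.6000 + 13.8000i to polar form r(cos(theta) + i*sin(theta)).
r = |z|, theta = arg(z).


r = sqrt(134.56+190.44) = sqrt(325) = 18.0278
theta = atan2(13.8, 11.6) = 49.9503 degrees

r = 18.0278, theta = 49.9503 degrees


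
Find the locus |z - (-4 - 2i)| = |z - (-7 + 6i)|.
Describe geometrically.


Equal distances means the locus is the perpendicular bisector of z1 and z2.
Midpoint = ((-4+(-7))/2, (-2+6)/2) = (-5.5000, 2.0000)

Perpendicular bisector through (-5.5000, 2.0000)


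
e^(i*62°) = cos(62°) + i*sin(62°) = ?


cos(62°) = 0.4695
sin(62°) = 0.8829

e^(i*62°) = 0.4695 + 0.8829i


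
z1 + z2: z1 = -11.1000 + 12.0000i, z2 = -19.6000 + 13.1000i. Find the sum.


Real: -11.1 - 19.6 = -30.7
Imag: 12 + 13.1 = 25.1

-30.7000 + 25.1000i


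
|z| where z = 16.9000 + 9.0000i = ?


|z| = sqrt(16.9^2 + 9^2) = sqrt(285.61 + 81) = sqrt(366.61) = 19.1471

|z| = 19.1471


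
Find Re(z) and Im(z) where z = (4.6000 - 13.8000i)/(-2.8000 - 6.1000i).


Multiply by conjugate: (4.6000 - 13.8000i)(-2.8000 + 6.1000i) / ((-2.8)^2 + (-6.1)^2)
Numerator real = 4.6*(-2.8) - (13.8)*(-6.1) = 71.3
Numerator imag = -13.8*(-2.8) - 4.6*(-6.1) = 66.7
Denominator = 45.05
Re(z) = 71.3/45.05 = 1.5827
Im(z) = 66.7/45.05 = 1.4806

Re(z) = 1.5827, Im(z) = 1.4806


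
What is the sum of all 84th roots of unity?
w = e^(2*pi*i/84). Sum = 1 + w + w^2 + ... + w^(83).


The sum of all 84th roots of unity is 0.
Geometric series: (1 - w^84)/(1 - w) = (1-1)/(1-w) = 0 since w^84 = 1, w ≠ 1.
Alternatively: coefficient of z^83 in z^84 - 1 is 0.

0


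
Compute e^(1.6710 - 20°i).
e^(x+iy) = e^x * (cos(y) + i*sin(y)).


e^1.6710 = 5.3175
cos(-20°) = 0.93969
sin(-20°) = -0.34202
Real = 5.3175*0.93969 = 4.9968
Imag = 5.3175*(-0.34202) = -1.8187

4.9968 - 1.8187i


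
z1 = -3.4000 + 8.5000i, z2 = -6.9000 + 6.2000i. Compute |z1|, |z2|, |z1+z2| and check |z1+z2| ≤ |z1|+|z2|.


|z1| = sqrt((-3.4)^2 + 8.5^2) = sqrt(83.81) = 9.1548
|z2| = sqrt((-6.9)^2 + 6.2^2) = sqrt(86.05) = 9.2763
z1+z2 = -10.3000 + 14.7000i
|z1+z2| = sqrt(322.18) = 17.9494
|z1|+|z2| = 9.1548 + 9.2763 = 18.4311

|z1+z2| = 17.9494 ≤ |z1|+|z2| = 18.4311 (verified)


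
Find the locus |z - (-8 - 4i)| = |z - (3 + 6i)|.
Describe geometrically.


Equal distances means the locus is the perpendicular bisector of z1 and z2.
Midpoint = ((-8+3)/2, (-4+6)/2) = (-2.5000, 1.0000)

Perpendicular bisector through (-2.5000, 1.0000)


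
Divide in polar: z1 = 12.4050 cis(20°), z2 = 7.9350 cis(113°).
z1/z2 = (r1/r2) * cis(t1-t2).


r = 12.4050 / 7.9350 = 1.5633
theta = 20° - 113° = -93° = 267° (mod 360)

1.5633 cis(267°)


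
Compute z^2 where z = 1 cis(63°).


r^2 = 1^2 = 1
n*theta = 2*63° = 126° = 126° (mod 360)
a = 1*cos(126°) = -0.5878
b = 1*sin(126°) = 0.8090

1 cis(126°) = -0.5878 + 0.8090i


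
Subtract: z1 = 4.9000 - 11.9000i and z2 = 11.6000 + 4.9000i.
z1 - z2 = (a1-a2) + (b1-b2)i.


Real: 4.9 - 11.6 = -6.7
Imag: -11.9 - 4.9 = -16.8

-6.7000 - 16.8000i


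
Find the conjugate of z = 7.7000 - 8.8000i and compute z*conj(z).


z_bar = 7.7000 + 8.8000i
z*z_bar = 7.7^2 + (-8.8)^2 = 59.29 + 77.44 = 136.73

z_bar = 7.7000 + 8.8000i, z*z_bar = 136.73


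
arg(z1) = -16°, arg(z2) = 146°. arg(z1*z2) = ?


arg(z1*z2) = -16° + 146° = 130°
Normalized to (-180°, 180°]: 130°

130°


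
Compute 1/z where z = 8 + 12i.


|z|^2 = 64+144 = 208
1/z = (8 - 12i)/208

1/z = 0.0385 - 0.0577i


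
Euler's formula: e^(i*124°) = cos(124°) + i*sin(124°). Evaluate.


cos(124°) = -0.5592
sin(124°) = 0.8290

e^(i*124°) = -0.5592 + 0.8290i


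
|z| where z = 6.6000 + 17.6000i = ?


|z| = sqrt(6.6^2 + 17.6^2) = sqrt(43.56 + 309.76) = sqrt(353.32) = 18.7968

|z| = 18.7968


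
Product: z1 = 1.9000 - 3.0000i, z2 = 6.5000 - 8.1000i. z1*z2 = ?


Real = 1.9*6.5 - (-3)*(-8.1) = 12.35 - 24.3 = -11.95
Imag = 1.9*(-8.1) + 6.5*(-3) = -15.39 - (19.5) = -34.89

-11.9500 - 34.8900i


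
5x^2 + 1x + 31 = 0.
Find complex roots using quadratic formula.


disc = 1^2 - 4*5*31 = 1 - 620 = -619
sqrt(|disc|) = sqrt(619) = 24.8797
Real part = -1/(2*5) = -0.1000
Imag part = 24.8797/(2*5) = 2.4880

-0.1000 ± 2.4880i


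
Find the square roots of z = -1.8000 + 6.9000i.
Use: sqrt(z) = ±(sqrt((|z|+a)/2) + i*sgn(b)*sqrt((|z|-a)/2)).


|z| = sqrt(3.24+47.61) = 7.1309
sqrt((|z|+a)/2) = sqrt((7.1309+(-1.8))/2) = sqrt(2.6655) = 1.6326
sqrt((|z|-a)/2) = sqrt((7.1309-(-1.8))/2) = sqrt(4.4655) = 2.1132

±(1.6326 + 2.1132i) i.e. 1.6326 + 2.1132i and -1.6326 - 2.1132i


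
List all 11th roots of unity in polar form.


The 11th roots of unity are cis(360k/11°) for k=0..10
Angle step = 360/11 = 32.7273°
Primitive root: cis(32.7273°)
Primitive root = 0.8413 + 0.5406i

11 roots at angles: 0°, 32.7273°, 65.4545°, 98.1818°, 130.9091°, 163.6364°, 196.3636°, 229.0909°, 261.8182°, 294.5455°, 327.2727°


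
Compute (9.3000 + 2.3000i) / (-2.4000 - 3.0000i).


Conjugate of z2 = -2.4000 + 3.0000i
Numerator: (9.3000 + 2.3000i)(-2.4000 + 3.0000i) = -29.2200 + 22.3800i
Denominator: (-2.4)^2 + (-3)^2 = 14.76
Result = (-29.2200 + 22.3800i)/14.76

-1.9797 + 1.5163i


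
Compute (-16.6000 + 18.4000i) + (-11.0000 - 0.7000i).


Real: -16.6 - 11 = -27.6
Imag: 18.4 - 0.7 = 17.7

-27.6000 + 17.7000i


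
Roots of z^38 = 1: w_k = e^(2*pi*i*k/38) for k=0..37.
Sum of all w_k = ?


The sum of all 38th roots of unity is 0.
Geometric series: (1 - w^38)/(1 - w) = (1-1)/(1-w) = 0 since w^38 = 1, w ≠ 1.
Alternatively: coefficient of z^37 in z^38 - 1 is 0.

0


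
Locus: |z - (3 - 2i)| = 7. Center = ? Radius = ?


|z - z0| = r is a circle with center z0 and radius r.
Center = (3, -2), radius = 7

Circle with center (3, -2) and radius 7


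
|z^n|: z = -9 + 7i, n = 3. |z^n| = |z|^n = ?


|z| = sqrt(81+49) = sqrt(130) = 11.4018
|z^3| = |z|^3 = (sqrt(130))^3 = 130*sqrt(130)

|z^3| = 130*sqrt(130) ≈ 1482.2281


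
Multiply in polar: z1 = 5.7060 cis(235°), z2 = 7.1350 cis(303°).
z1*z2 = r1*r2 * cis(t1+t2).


r = 5.7060 * 7.1350 = 40.7123
theta = 235° + 303° = 538° = 178° (mod 360)

40.7123 cis(178°)


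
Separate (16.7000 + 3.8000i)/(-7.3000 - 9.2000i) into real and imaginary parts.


Multiply by conjugate: (16.7000 + 3.8000i)(-7.3000 + 9.2000i) / ((-7.3)^2 + (-9.2)^2)
Numerator real = 16.7*(-7.3) + 3.8*(-9.2) = -156.87
Numerator imag = 3.8*(-7.3) - 16.7*(-9.2) = 125.9
Denominator = 137.93
Re(z) = -156.87/137.93 = -1.1373
Im(z) = 125.9/137.93 = 0.9128

Re(z) = -1.1373, Im(z) = 0.9128


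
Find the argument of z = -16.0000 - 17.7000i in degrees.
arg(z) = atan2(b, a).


Re = -16, Im = -17.7
arg = atan2(-17.7, -16) = -132.1122 degrees

arg(z) = -132.1122 degrees


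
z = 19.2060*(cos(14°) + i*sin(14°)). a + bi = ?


a = 19.2060*cos(14°) = 19.2060*0.970296 = 18.6355
b = 19.2060*sin(14°) = 19.2060*0.241922 = 4.6464

18.6355 + 4.6464i


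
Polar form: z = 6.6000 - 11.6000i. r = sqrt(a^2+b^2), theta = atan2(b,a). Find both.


r = sqrt(43.56+134.56) = sqrt(178.12) = 13.3462
theta = atan2(-11.6, 6.6) = -60.3616 degrees

r = 13.3462, theta = -60.3616 degrees


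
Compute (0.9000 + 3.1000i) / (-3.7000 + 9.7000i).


Conjugate of z2 = -3.7000 - 9.7000i
Numerator: (0.9000 + 3.1000i)(-3.7000 - 9.7000i) = 26.7400 - 20.2000i
Denominator: (-3.7)^2 + 9.7^2 = 107.78
Result = (26.7400 - 20.2000i)/107.78

0.2481 - 0.1874i


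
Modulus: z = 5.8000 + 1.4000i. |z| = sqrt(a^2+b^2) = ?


|z| = sqrt(5.8^2 + 1.4^2) = sqrt(33.64 + 1.96) = sqrt(35.6) = 5.9666

|z| = 5.9666


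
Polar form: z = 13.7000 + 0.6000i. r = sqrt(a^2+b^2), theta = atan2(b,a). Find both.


r = sqrt(187.69+0.36) = sqrt(188.05) = 13.7131
theta = atan2(0.6, 13.7) = 2.5077 degrees

r = 13.7131, theta = 2.5077 degrees


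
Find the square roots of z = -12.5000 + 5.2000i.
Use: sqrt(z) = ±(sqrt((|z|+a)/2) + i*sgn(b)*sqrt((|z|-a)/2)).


|z| = sqrt(156.25+27.04) = 13.5385
sqrt((|z|+a)/2) = sqrt((13.5385+(-12.5))/2) = sqrt(0.5192) = 0.7206
sqrt((|z|-a)/2) = sqrt((13.5385-(-12.5))/2) = sqrt(13.0192) = 3.6082

±(0.7206 + 3.6082i) i.e. 0.7206 + 3.6082i and -0.7206 - 3.6082i


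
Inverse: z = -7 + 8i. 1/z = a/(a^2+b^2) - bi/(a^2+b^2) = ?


|z|^2 = 49+64 = 113
1/z = (-7 - 8i)/113

1/z = -0.0619 - 0.0708i


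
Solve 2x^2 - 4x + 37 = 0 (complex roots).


disc = (-4)^2 - 4*2*37 = 16 - 296 = -280
sqrt(|disc|) = sqrt(280) = 16.7332
Real part = 4/(2*2) = 1.0000
Imag part = 16.7332/(2*2) = 4.1833

1.0000 ± 4.1833i


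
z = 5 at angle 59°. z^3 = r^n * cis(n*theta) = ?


r^3 = 5^3 = 125
n*theta = 3*59° = 177° = 177° (mod 360)
a = 125*cos(177°) = -124.8287
b = 125*sin(177°) = 6.5420

125 cis(177°) = -124.8287 + 6.5420i


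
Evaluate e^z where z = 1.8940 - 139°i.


e^1.8940 = 6.6459
cos(-139°) = -0.7547
sin(-139°) = -0.65606
Real = 6.6459*(-0.7547) = -5.0157
Imag = 6.6459*(-0.65606) = -4.3601

-5.0157 - 4.3601i


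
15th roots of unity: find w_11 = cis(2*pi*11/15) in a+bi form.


Angle = 360*11/15 = 264°
a = cos(264°) = -0.1045
b = sin(264°) = -0.9945

-0.1045 - 0.9945i


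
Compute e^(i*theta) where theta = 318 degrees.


cos(318°) = 0.7431
sin(318°) = -0.6691

e^(i*318°) = 0.7431 - 0.6691i


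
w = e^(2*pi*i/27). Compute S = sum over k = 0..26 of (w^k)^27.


The roots are w_k = w^k with w = e^(2*pi*i/27), and (w^k)^27 = (w^27)^k.
So S = 1 + u + u^2 + ... + u^(26) with u = w^27.
27 = 1*27 + 0, so 27 is a multiple of 27 and u = (w^27)^1 = 1.
Every one of the 27 terms equals 1: S = 27

S = 27


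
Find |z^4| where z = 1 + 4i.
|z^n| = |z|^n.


|z| = sqrt(1+16) = sqrt(17) = 4.1231
|z^4| = |z|^4 = (sqrt(17))^4 = 17^2 = 289

|z^4| = 289


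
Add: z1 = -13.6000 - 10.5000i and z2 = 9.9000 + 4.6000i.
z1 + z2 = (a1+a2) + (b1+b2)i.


Real: -13.6 + 9.9 = -3.7
Imag: -10.5 + 4.6 = -5.9

-3.7000 - 5.9000i


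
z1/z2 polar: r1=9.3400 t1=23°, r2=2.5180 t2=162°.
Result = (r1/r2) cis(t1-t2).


r = 9.3400 / 2.5180 = 3.7093
theta = 23° - 162° = -139° = 221° (mod 360)

3.7093 cis(221°)


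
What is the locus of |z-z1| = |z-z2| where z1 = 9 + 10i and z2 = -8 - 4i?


Equal distances means the locus is the perpendicular bisector of z1 and z2.
Midpoint = ((9+(-8))/2, (10+(-4))/2) = (0.5000, 3.0000)

Perpendicular bisector through (0.5000, 3.0000)


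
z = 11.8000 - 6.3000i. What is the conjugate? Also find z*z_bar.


z_bar = 11.8000 + 6.3000i
z*z_bar = 11.8^2 + (-6.3)^2 = 139.24 + 39.69 = 178.93

z_bar = 11.8000 + 6.3000i, z*z_bar = 178.93


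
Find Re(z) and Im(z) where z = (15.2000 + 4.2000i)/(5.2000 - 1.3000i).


Multiply by conjugate: (15.2000 + 4.2000i)(5.2000 + 1.3000i) / (5.2^2 + (-1.3)^2)
Numerator real = 15.2*5.2 + 4.2*(-1.3) = 73.58
Numerator imag = 4.2*5.2 - 15.2*(-1.3) = 41.6
Denominator = 28.73
Re(z) = 73.58/28.73 = 2.5611
Im(z) = 41.6/28.73 = 1.4480

Re(z) = 2.5611, Im(z) = 1.4480


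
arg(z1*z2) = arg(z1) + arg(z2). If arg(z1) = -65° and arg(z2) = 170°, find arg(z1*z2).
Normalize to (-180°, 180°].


arg(z1*z2) = -65° + 170° = 105°
Normalized to (-180°, 180°]: 105°

105°


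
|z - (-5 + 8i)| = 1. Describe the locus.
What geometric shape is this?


|z - z0| = r is a circle with center z0 and radius r.
Center = (-5, 8), radius = 1

Circle with center (-5, 8) and radius 1


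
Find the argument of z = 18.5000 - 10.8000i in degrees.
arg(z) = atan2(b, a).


Re = 18.5, Im = -10.8
arg = atan2(-10.8, 18.5) = -30.2757 degrees

arg(z) = -30.2757 degrees


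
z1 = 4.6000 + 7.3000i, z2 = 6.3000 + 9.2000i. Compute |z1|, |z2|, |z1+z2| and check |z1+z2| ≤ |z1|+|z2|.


|z1| = sqrt(4.6^2 + 7.3^2) = sqrt(74.45) = 8.6284
|z2| = sqrt(6.3^2 + 9.2^2) = sqrt(124.33) = 11.1503
z1+z2 = 10.9000 + 16.5000i
|z1+z2| = sqrt(391.06) = 19.7752
|z1|+|z2| = 8.6284 + 11.1503 = 19.7787

|z1+z2| = 19.7752 ≤ |z1|+|z2| = 19.7787 (verified)


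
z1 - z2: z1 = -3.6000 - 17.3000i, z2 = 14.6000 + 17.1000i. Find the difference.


Real: -3.6 - 14.6 = -18.2
Imag: -17.3 - 17.1 = -34.4

-18.2000 - 34.4000i


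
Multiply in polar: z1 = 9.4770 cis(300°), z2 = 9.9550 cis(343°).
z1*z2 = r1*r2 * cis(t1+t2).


r = 9.4770 * 9.9550 = 94.3435
theta = 300° + 343° = 643° = 283° (mod 360)

94.3435 cis(283°)


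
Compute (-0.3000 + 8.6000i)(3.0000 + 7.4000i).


Real = -0.3*3 - 8.6*7.4 = -0.9 - 63.64 = -64.54
Imag = -0.3*7.4 + 3*8.6 = -2.22 + 25.8 = 23.58

-64.5400 + 23.5800i


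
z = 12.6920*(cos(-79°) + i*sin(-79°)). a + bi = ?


a = 12.6920*cos(-79°) = 12.6920*0.190809 = 2.4217
b = 12.6920*sin(-79°) = 12.6920*(-0.98163) = -12.4588

2.4217 - 12.4588i


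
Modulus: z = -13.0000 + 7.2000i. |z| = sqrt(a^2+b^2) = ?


|z| = sqrt((-13)^2 + 7.2^2) = sqrt(169 + 51.84) = sqrt(220.84) = 14.8607

|z| = 14.8607


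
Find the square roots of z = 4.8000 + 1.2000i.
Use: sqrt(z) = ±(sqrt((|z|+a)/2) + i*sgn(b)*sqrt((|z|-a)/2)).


|z| = sqrt(23.04+1.44) = 4.9477
sqrt((|z|+a)/2) = sqrt((4.9477+4.8)/2) = sqrt(4.8739) = 2.2077
sqrt((|z|-a)/2) = sqrt((4.9477-4.8)/2) = sqrt(0.0739) = 0.2718

±(2.2077 + 0.2718i) i.e. 2.2077 + 0.2718i and -2.2077 - 0.2718i


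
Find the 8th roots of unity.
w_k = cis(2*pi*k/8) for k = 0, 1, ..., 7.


The 8th roots of unity are cis(360k/8°) for k=0..7
Angle step = 360/8 = 45°
Primitive root: cis(45°)
Primitive root = 0.7071 + 0.7071i

8 roots at angles: 0°, 45°, 90°, 135°, 180°, 225°, 270°, 315°


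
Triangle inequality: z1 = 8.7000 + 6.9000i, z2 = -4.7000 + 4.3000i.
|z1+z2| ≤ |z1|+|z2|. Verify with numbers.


|z1| = sqrt(8.7^2 + 6.9^2) = sqrt(123.3) = 11.1041
|z2| = sqrt((-4.7)^2 + 4.3^2) = sqrt(40.58) = 6.3702
z1+z2 = 4.0000 + 11.2000i
|z1+z2| = sqrt(141.44) = 11.8929
|z1|+|z2| = 11.1041 + 6.3702 = 17.4743

|z1+z2| = 11.8929 ≤ |z1|+|z2| = 17.4743 (verified)


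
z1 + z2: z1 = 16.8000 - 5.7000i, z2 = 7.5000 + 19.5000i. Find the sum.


Real: 16.8 + 7.5 = 24.3
Imag: -5.7 + 19.5 = 13.8

24.3000 + 13.8000i


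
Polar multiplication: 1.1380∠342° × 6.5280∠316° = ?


r = 1.1380 * 6.5280 = 7.4289
theta = 342° + 316° = 658° = 298° (mod 360)

7.4289 cis(298°)


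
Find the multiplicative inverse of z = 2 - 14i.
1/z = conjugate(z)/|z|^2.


|z|^2 = 4+196 = 200
1/z = (2 + 14i)/200

1/z = 0.0100 + 0.0700i


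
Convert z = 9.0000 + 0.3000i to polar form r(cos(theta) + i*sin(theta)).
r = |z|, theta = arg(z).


r = sqrt(81+0.09) = sqrt(81.09) = 9.0050
theta = atan2(0.3, 9) = 1.9092 degrees

r = 9.0050, theta = 1.9092 degrees


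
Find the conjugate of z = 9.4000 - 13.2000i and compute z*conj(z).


z_bar = 9.4000 + 13.2000i
z*z_bar = 9.4^2 + (-13.2)^2 = 88.36 + 174.24 = 262.6

z_bar = 9.4000 + 13.2000i, z*z_bar = 262.6


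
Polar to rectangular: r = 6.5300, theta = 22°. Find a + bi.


a = 6.5300*cos(22°) = 6.5300*0.92718 = 6.0545
b = 6.5300*sin(22°) = 6.5300*0.37461 = 2.4462

6.0545 + 2.4462i


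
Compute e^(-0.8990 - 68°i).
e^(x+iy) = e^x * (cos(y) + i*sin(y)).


e^-0.8990 = 0.40698
cos(-68°) = 0.3746
sin(-68°) = -0.92718
Real = 0.40698*0.3746 = 0.1525
Imag = 0.40698*(-0.92718) = -0.3773

0.1525 - 0.3773i


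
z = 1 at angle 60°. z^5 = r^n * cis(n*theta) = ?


r^5 = 1^5 = 1
n*theta = 5*60° = 300° = 300° (mod 360)
a = 1*cos(300°) = 0.5000
b = 1*sin(300°) = -0.8660

1 cis(300°) = 0.5000 - 0.8660i


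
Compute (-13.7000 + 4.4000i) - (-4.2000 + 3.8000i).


Real: -13.7 + 4.2 = -9.5
Imag: 4.4 - 3.8 = 0.6

-9.5000 + 0.6000i
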